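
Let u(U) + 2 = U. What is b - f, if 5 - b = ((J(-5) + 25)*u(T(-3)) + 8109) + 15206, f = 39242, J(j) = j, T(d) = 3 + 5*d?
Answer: -62272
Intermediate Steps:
u(U) = -2 + U
b = -23030 (b = 5 - (((-5 + 25)*(-2 + (3 + 5*(-3))) + 8109) + 15206) = 5 - ((20*(-2 + (3 - 15)) + 8109) + 15206) = 5 - ((20*(-2 - 12) + 8109) + 15206) = 5 - ((20*(-14) + 8109) + 15206) = 5 - ((-280 + 8109) + 15206) = 5 - (7829 + 15206) = 5 - 1*23035 = 5 - 23035 = -23030)
b - f = -23030 - 1*39242 = -23030 - 39242 = -62272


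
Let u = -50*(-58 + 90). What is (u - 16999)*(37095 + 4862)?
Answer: -780358243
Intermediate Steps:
u = -1600 (u = -50*32 = -1600)
(u - 16999)*(37095 + 4862) = (-1600 - 16999)*(37095 + 4862) = -18599*41957 = -780358243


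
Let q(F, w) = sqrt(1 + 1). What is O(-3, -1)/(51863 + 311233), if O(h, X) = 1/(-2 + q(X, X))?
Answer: -1/363096 - sqrt(2)/726192 ≈ -4.7015e-6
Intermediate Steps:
q(F, w) = sqrt(2)
O(h, X) = 1/(-2 + sqrt(2))
O(-3, -1)/(51863 + 311233) = (-1 - sqrt(2)/2)/(51863 + 311233) = (-1 - sqrt(2)/2)/363096 = (-1 - sqrt(2)/2)*(1/363096) = -1/363096 - sqrt(2)/726192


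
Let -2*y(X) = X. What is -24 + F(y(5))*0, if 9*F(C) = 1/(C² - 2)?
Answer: -24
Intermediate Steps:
y(X) = -X/2
F(C) = 1/(9*(-2 + C²)) (F(C) = 1/(9*(C² - 2)) = 1/(9*(-2 + C²)))
-24 + F(y(5))*0 = -24 + (1/(9*(-2 + (-½*5)²)))*0 = -24 + (1/(9*(-2 + (-5/2)²)))*0 = -24 + (1/(9*(-2 + 25/4)))*0 = -24 + (1/(9*(17/4)))*0 = -24 + ((⅑)*(4/17))*0 = -24 + (4/153)*0 = -24 + 0 = -24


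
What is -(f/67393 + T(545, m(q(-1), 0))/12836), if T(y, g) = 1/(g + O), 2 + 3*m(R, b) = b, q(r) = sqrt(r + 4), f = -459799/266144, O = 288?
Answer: 629212250149/24807240467900768 ≈ 2.5364e-5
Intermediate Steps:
f = -459799/266144 (f = -459799*1/266144 = -459799/266144 ≈ -1.7276)
q(r) = sqrt(4 + r)
m(R, b) = -2/3 + b/3
T(y, g) = 1/(288 + g) (T(y, g) = 1/(g + 288) = 1/(288 + g))
-(f/67393 + T(545, m(q(-1), 0))/12836) = -(-459799/266144/67393 + 1/((288 + (-2/3 + (1/3)*0))*12836)) = -(-459799/266144*1/67393 + (1/12836)/(288 + (-2/3 + 0))) = -(-459799/17936242592 + (1/12836)/(288 - 2/3)) = -(-459799/17936242592 + (1/12836)/(862/3)) = -(-459799/17936242592 + (3/862)*(1/12836)) = -(-459799/17936242592 + 3/11064632) = -1*(-629212250149/24807240467900768) = 629212250149/24807240467900768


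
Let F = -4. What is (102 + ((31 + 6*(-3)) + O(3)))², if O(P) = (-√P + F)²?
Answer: 18148 + 2144*√3 ≈ 21862.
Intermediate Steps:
O(P) = (-4 - √P)² (O(P) = (-√P - 4)² = (-4 - √P)²)
(102 + ((31 + 6*(-3)) + O(3)))² = (102 + ((31 + 6*(-3)) + (4 + √3)²))² = (102 + ((31 - 18) + (4 + √3)²))² = (102 + (13 + (4 + √3)²))² = (115 + (4 + √3)²)²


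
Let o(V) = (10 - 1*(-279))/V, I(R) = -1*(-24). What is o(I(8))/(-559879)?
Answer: -289/13437096 ≈ -2.1508e-5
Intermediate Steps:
I(R) = 24
o(V) = 289/V (o(V) = (10 + 279)/V = 289/V)
o(I(8))/(-559879) = (289/24)/(-559879) = (289*(1/24))*(-1/559879) = (289/24)*(-1/559879) = -289/13437096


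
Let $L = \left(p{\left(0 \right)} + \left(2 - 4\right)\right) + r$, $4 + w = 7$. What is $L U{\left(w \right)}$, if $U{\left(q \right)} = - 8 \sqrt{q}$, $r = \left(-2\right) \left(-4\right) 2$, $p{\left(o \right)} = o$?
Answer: $- 112 \sqrt{3} \approx -193.99$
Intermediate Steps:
$w = 3$ ($w = -4 + 7 = 3$)
$r = 16$ ($r = 8 \cdot 2 = 16$)
$L = 14$ ($L = \left(0 + \left(2 - 4\right)\right) + 16 = \left(0 - 2\right) + 16 = -2 + 16 = 14$)
$L U{\left(w \right)} = 14 \left(- 8 \sqrt{3}\right) = - 112 \sqrt{3}$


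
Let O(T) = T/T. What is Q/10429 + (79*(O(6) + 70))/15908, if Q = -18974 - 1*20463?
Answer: -568867535/165904532 ≈ -3.4289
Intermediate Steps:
Q = -39437 (Q = -18974 - 20463 = -39437)
O(T) = 1
Q/10429 + (79*(O(6) + 70))/15908 = -39437/10429 + (79*(1 + 70))/15908 = -39437*1/10429 + (79*71)*(1/15908) = -39437/10429 + 5609*(1/15908) = -39437/10429 + 5609/15908 = -568867535/165904532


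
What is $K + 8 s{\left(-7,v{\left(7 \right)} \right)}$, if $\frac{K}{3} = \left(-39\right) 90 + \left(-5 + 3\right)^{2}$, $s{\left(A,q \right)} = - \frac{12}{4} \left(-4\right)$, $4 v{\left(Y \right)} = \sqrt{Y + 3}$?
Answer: $-10422$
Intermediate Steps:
$v{\left(Y \right)} = \frac{\sqrt{3 + Y}}{4}$ ($v{\left(Y \right)} = \frac{\sqrt{Y + 3}}{4} = \frac{\sqrt{3 + Y}}{4}$)
$s{\left(A,q \right)} = 12$ ($s{\left(A,q \right)} = \left(-12\right) \frac{1}{4} \left(-4\right) = \left(-3\right) \left(-4\right) = 12$)
$K = -10518$ ($K = 3 \left(\left(-39\right) 90 + \left(-5 + 3\right)^{2}\right) = 3 \left(-3510 + \left(-2\right)^{2}\right) = 3 \left(-3510 + 4\right) = 3 \left(-3506\right) = -10518$)
$K + 8 s{\left(-7,v{\left(7 \right)} \right)} = -10518 + 8 \cdot 12 = -10518 + 96 = -10422$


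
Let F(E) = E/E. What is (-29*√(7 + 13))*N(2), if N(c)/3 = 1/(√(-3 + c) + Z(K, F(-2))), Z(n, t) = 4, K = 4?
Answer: 174*√5*(-4 + I)/17 ≈ -91.547 + 22.887*I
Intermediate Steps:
F(E) = 1
N(c) = 3/(4 + √(-3 + c)) (N(c) = 3/(√(-3 + c) + 4) = 3/(4 + √(-3 + c)))
(-29*√(7 + 13))*N(2) = (-29*√(7 + 13))*(3/(4 + √(-3 + 2))) = (-58*√5)*(3/(4 + √(-1))) = (-58*√5)*(3/(4 + I)) = (-58*√5)*(3*((4 - I)/17)) = (-58*√5)*(3*(4 - I)/17) = -174*√5*(4 - I)/17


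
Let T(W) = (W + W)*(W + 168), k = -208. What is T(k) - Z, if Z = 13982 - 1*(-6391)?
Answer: -3733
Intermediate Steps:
T(W) = 2*W*(168 + W) (T(W) = (2*W)*(168 + W) = 2*W*(168 + W))
Z = 20373 (Z = 13982 + 6391 = 20373)
T(k) - Z = 2*(-208)*(168 - 208) - 1*20373 = 2*(-208)*(-40) - 20373 = 16640 - 20373 = -3733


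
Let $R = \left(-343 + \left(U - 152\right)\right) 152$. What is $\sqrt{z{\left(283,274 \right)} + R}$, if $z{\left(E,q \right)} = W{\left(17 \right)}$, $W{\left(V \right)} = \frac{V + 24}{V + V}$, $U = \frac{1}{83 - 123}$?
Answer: $\frac{3 i \sqrt{241612330}}{170} \approx 274.3 i$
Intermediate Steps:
$U = - \frac{1}{40}$ ($U = \frac{1}{-40} = - \frac{1}{40} \approx -0.025$)
$W{\left(V \right)} = \frac{24 + V}{2 V}$
$z{\left(E,q \right)} = \frac{41}{34}$ ($z{\left(E,q \right)} = \frac{24 + 17}{2 \cdot 17} = \frac{1}{2} \cdot \frac{1}{17} \cdot 41 = \frac{41}{34}$)
$R = - \frac{376219}{5}$ ($R = \left(-343 - \frac{6081}{40}\right) 152 = \left(- \frac{19801}{40}\right) 152 = - \frac{376219}{5} \approx -75244.0$)
$\sqrt{z{\left(283,274 \right)} + R} = \sqrt{\frac{41}{34} - \frac{376219}{5}} = \sqrt{- \frac{12791241}{170}} = \frac{3 i \sqrt{241612330}}{170}$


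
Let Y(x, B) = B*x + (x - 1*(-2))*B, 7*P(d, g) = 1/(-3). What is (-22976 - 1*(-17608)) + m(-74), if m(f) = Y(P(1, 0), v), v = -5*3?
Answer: -37776/7 ≈ -5396.6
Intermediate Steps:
P(d, g) = -1/21 (P(d, g) = (1/(-3))/7 = (1*(-⅓))/7 = (⅐)*(-⅓) = -1/21)
v = -15
Y(x, B) = B*x + B*(2 + x) (Y(x, B) = B*x + (x + 2)*B = B*x + (2 + x)*B = B*x + B*(2 + x))
m(f) = -200/7 (m(f) = 2*(-15)*(1 - 1/21) = 2*(-15)*(20/21) = -200/7)
(-22976 - 1*(-17608)) + m(-74) = (-22976 - 1*(-17608)) - 200/7 = (-22976 + 17608) - 200/7 = -5368 - 200/7 = -37776/7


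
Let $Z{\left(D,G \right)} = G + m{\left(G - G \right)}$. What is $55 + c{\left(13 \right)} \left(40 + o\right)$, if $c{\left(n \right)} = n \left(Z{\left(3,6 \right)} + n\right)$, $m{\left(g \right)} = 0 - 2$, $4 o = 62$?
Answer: $\frac{24641}{2} \approx 12321.0$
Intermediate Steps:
$o = \frac{31}{2}$ ($o = \frac{1}{4} \cdot 62 = \frac{31}{2} \approx 15.5$)
$m{\left(g \right)} = -2$
$Z{\left(D,G \right)} = -2 + G$ ($Z{\left(D,G \right)} = G - 2 = -2 + G$)
$c{\left(n \right)} = n \left(4 + n\right)$ ($c{\left(n \right)} = n \left(\left(-2 + 6\right) + n\right) = n \left(4 + n\right)$)
$55 + c{\left(13 \right)} \left(40 + o\right) = 55 + 13 \left(4 + 13\right) \left(40 + \frac{31}{2}\right) = 55 + 13 \cdot 17 \cdot \frac{111}{2} = 55 + 221 \cdot \frac{111}{2} = 55 + \frac{24531}{2} = \frac{24641}{2}$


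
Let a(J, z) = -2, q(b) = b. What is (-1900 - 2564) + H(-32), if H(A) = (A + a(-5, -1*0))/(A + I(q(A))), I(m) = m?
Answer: -142831/32 ≈ -4463.5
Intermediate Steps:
H(A) = (-2 + A)/(2*A) (H(A) = (A - 2)/(A + A) = (-2 + A)/((2*A)) = (-2 + A)*(1/(2*A)) = (-2 + A)/(2*A))
(-1900 - 2564) + H(-32) = (-1900 - 2564) + (½)*(-2 - 32)/(-32) = -4464 + (½)*(-1/32)*(-34) = -4464 + 17/32 = -142831/32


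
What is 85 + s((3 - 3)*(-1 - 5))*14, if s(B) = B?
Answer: 85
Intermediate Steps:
85 + s((3 - 3)*(-1 - 5))*14 = 85 + ((3 - 3)*(-1 - 5))*14 = 85 + (0*(-6))*14 = 85 + 0*14 = 85 + 0 = 85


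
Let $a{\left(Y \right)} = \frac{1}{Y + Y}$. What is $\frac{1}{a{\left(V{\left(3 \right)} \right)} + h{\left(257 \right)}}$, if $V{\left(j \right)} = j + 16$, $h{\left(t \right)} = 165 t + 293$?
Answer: $\frac{38}{1622525} \approx 2.342 \cdot 10^{-5}$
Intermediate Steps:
$h{\left(t \right)} = 293 + 165 t$
$V{\left(j \right)} = 16 + j$
$a{\left(Y \right)} = \frac{1}{2 Y}$
$\frac{1}{a{\left(V{\left(3 \right)} \right)} + h{\left(257 \right)}} = \frac{1}{\frac{1}{2 \left(16 + 3\right)} + \left(293 + 165 \cdot 257\right)} = \frac{1}{\frac{1}{2 \cdot 19} + \left(293 + 42405\right)} = \frac{1}{\frac{1}{2} \cdot \frac{1}{19} + 42698} = \frac{1}{\frac{1}{38} + 42698} = \frac{1}{\frac{1622525}{38}} = \frac{38}{1622525}$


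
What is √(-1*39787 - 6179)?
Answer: I*√45966 ≈ 214.4*I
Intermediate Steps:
√(-1*39787 - 6179) = √(-39787 - 6179) = √(-45966) = I*√45966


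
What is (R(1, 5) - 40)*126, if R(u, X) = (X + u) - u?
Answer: -4410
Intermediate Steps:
R(u, X) = X
(R(1, 5) - 40)*126 = (5 - 40)*126 = -35*126 = -4410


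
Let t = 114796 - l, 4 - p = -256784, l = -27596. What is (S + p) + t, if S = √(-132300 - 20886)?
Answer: 399180 + 11*I*√1266 ≈ 3.9918e+5 + 391.39*I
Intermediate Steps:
S = 11*I*√1266 (S = √(-153186) = 11*I*√1266 ≈ 391.39*I)
p = 256788 (p = 4 - 1*(-256784) = 4 + 256784 = 256788)
t = 142392 (t = 114796 - 1*(-27596) = 114796 + 27596 = 142392)
(S + p) + t = (11*I*√1266 + 256788) + 142392 = (256788 + 11*I*√1266) + 142392 = 399180 + 11*I*√1266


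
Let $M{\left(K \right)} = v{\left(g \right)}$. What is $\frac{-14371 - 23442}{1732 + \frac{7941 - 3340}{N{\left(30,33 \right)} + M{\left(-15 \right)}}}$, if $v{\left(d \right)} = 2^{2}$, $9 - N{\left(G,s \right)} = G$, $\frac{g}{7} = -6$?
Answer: $- \frac{642821}{24843} \approx -25.875$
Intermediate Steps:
$g = -42$ ($g = 7 \left(-6\right) = -42$)
$N{\left(G,s \right)} = 9 - G$
$v{\left(d \right)} = 4$
$M{\left(K \right)} = 4$
$\frac{-14371 - 23442}{1732 + \frac{7941 - 3340}{N{\left(30,33 \right)} + M{\left(-15 \right)}}} = \frac{-14371 - 23442}{1732 + \frac{7941 - 3340}{\left(9 - 30\right) + 4}} = - \frac{37813}{1732 + \frac{4601}{\left(9 - 30\right) + 4}} = - \frac{37813}{1732 + \frac{4601}{-21 + 4}} = - \frac{37813}{1732 + \frac{4601}{-17}} = - \frac{37813}{1732 + 4601 \left(- \frac{1}{17}\right)} = - \frac{37813}{1732 - \frac{4601}{17}} = - \frac{37813}{\frac{24843}{17}} = \left(-37813\right) \frac{17}{24843} = - \frac{642821}{24843}$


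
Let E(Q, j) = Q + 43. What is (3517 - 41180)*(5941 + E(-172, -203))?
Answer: -218897356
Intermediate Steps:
E(Q, j) = 43 + Q
(3517 - 41180)*(5941 + E(-172, -203)) = (3517 - 41180)*(5941 + (43 - 172)) = -37663*(5941 - 129) = -37663*5812 = -218897356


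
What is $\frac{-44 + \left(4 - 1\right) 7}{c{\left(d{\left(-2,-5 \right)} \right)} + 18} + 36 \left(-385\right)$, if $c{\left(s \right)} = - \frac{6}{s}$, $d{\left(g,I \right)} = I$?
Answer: $- \frac{1330675}{96} \approx -13861.0$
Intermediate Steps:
$\frac{-44 + \left(4 - 1\right) 7}{c{\left(d{\left(-2,-5 \right)} \right)} + 18} + 36 \left(-385\right) = \frac{-44 + \left(4 - 1\right) 7}{- \frac{6}{-5} + 18} + 36 \left(-385\right) = \frac{-44 + 3 \cdot 7}{\left(-6\right) \left(- \frac{1}{5}\right) + 18} - 13860 = \frac{-44 + 21}{\frac{6}{5} + 18} - 13860 = - \frac{23}{\frac{96}{5}} - 13860 = \left(-23\right) \frac{5}{96} - 13860 = - \frac{115}{96} - 13860 = - \frac{1330675}{96}$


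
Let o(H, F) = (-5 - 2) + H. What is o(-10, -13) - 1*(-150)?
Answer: 133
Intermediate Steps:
o(H, F) = -7 + H
o(-10, -13) - 1*(-150) = (-7 - 10) - 1*(-150) = -17 + 150 = 133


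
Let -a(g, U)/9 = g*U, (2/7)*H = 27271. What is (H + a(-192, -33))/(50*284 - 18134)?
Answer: -76849/7868 ≈ -9.7673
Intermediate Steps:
H = 190897/2 (H = (7/2)*27271 = 190897/2 ≈ 95449.)
a(g, U) = -9*U*g (a(g, U) = -9*g*U = -9*U*g)
(H + a(-192, -33))/(50*284 - 18134) = (190897/2 - 9*(-33)*(-192))/(50*284 - 18134) = (190897/2 - 57024)/(14200 - 18134) = (76849/2)/(-3934) = (76849/2)*(-1/3934) = -76849/7868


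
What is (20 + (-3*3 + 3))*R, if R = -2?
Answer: -28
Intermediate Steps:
(20 + (-3*3 + 3))*R = (20 + (-3*3 + 3))*(-2) = (20 + (-9 + 3))*(-2) = (20 - 6)*(-2) = 14*(-2) = -28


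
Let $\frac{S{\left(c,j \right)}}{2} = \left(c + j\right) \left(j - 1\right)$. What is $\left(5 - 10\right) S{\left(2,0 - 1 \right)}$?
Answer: $20$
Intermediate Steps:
$S{\left(c,j \right)} = 2 \left(-1 + j\right) \left(c + j\right)$ ($S{\left(c,j \right)} = 2 \left(c + j\right) \left(j - 1\right) = 2 \left(c + j\right) \left(-1 + j\right) = 2 \left(-1 + j\right) \left(c + j\right)$)
$\left(5 - 10\right) S{\left(2,0 - 1 \right)} = \left(5 - 10\right) \left(\left(-2\right) 2 - 2 \left(0 - 1\right) + 2 \left(0 - 1\right)^{2} + 2 \cdot 2 \left(0 - 1\right)\right) = - 5 \left(-4 - 2 \left(0 - 1\right) + 2 \left(0 - 1\right)^{2} + 2 \cdot 2 \left(0 - 1\right)\right) = - 5 \left(-4 - -2 + 2 \left(-1\right)^{2} + 2 \cdot 2 \left(-1\right)\right) = - 5 \left(-4 + 2 + 2 \cdot 1 - 4\right) = - 5 \left(-4 + 2 + 2 - 4\right) = \left(-5\right) \left(-4\right) = 20$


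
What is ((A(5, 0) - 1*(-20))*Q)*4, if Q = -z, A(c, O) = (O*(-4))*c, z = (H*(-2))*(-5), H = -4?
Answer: 3200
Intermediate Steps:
z = -40 (z = -4*(-2)*(-5) = 8*(-5) = -40)
A(c, O) = -4*O*c (A(c, O) = (-4*O)*c = -4*O*c)
Q = 40 (Q = -1*(-40) = 40)
((A(5, 0) - 1*(-20))*Q)*4 = ((-4*0*5 - 1*(-20))*40)*4 = ((0 + 20)*40)*4 = (20*40)*4 = 800*4 = 3200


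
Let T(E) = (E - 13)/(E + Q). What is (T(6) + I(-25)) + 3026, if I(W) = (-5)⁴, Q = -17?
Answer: 40168/11 ≈ 3651.6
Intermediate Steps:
I(W) = 625
T(E) = (-13 + E)/(-17 + E) (T(E) = (E - 13)/(E - 17) = (-13 + E)/(-17 + E))
(T(6) + I(-25)) + 3026 = ((-13 + 6)/(-17 + 6) + 625) + 3026 = (-7/(-11) + 625) + 3026 = (-1/11*(-7) + 625) + 3026 = (7/11 + 625) + 3026 = 6882/11 + 3026 = 40168/11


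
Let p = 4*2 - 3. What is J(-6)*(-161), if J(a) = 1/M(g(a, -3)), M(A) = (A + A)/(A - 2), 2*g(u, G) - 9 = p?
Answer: -115/2 ≈ -57.500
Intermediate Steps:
p = 5 (p = 8 - 3 = 5)
g(u, G) = 7 (g(u, G) = 9/2 + (1/2)*5 = 9/2 + 5/2 = 7)
M(A) = 2*A/(-2 + A) (M(A) = (2*A)/(-2 + A) = 2*A/(-2 + A))
J(a) = 5/14 (J(a) = 1/(2*7/(-2 + 7)) = 1/(2*7/5) = 1/(2*7*(1/5)) = 1/(14/5) = 5/14)
J(-6)*(-161) = (5/14)*(-161) = -115/2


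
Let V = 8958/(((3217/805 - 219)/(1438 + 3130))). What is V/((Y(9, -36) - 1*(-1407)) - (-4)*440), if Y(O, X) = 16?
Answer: -5490119320/91817879 ≈ -59.794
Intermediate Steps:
V = -16470357960/86539 (V = 8958/(((3217*(1/805) - 219)/4568)) = 8958/(((3217/805 - 219)*(1/4568))) = 8958/((-173078/805*1/4568)) = 8958/(-86539/1838620) = 8958*(-1838620/86539) = -16470357960/86539 ≈ -1.9032e+5)
V/((Y(9, -36) - 1*(-1407)) - (-4)*440) = -16470357960/(86539*((16 - 1*(-1407)) - (-4)*440)) = -16470357960/(86539*((16 + 1407) - 1*(-1760))) = -16470357960/(86539*(1423 + 1760)) = -16470357960/86539/3183 = -16470357960/86539*1/3183 = -5490119320/91817879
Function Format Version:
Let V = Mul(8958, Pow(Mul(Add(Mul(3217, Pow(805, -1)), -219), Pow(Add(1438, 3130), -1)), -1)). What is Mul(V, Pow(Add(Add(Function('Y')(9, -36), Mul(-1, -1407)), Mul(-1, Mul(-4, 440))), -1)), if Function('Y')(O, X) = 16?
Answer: Rational(-5490119320, 91817879) ≈ -59.794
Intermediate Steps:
V = Rational(-16470357960, 86539) (V = Mul(8958, Pow(Mul(Add(Mul(3217, Rational(1, 805)), -219), Pow(4568, -1)), -1)) = Mul(8958, Pow(Mul(Add(Rational(3217, 805), -219), Rational(1, 4568)), -1)) = Mul(8958, Pow(Mul(Rational(-173078, 805), Rational(1, 4568)), -1)) = Mul(8958, Pow(Rational(-86539, 1838620), -1)) = Mul(8958, Rational(-1838620, 86539)) = Rational(-16470357960, 86539) ≈ -1.9032e+5)
Mul(V, Pow(Add(Add(Function('Y')(9, -36), Mul(-1, -1407)), Mul(-1, Mul(-4, 440))), -1)) = Mul(Rational(-16470357960, 86539), Pow(Add(Add(16, Mul(-1, -1407)), Mul(-1, Mul(-4, 440))), -1)) = Mul(Rational(-16470357960, 86539), Pow(Add(Add(16, 1407), Mul(-1, -1760)), -1)) = Mul(Rational(-16470357960, 86539), Pow(Add(1423, 1760), -1)) = Mul(Rational(-16470357960, 86539), Pow(3183, -1)) = Mul(Rational(-16470357960, 86539), Rational(1, 3183)) = Rational(-5490119320, 91817879)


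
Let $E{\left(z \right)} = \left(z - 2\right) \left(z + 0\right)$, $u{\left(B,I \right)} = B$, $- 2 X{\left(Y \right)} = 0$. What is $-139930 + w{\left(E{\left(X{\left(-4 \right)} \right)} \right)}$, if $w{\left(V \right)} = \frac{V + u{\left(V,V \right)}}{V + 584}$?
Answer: $-139930$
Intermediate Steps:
$X{\left(Y \right)} = 0$ ($X{\left(Y \right)} = \left(- \frac{1}{2}\right) 0 = 0$)
$E{\left(z \right)} = z \left(-2 + z\right)$ ($E{\left(z \right)} = \left(-2 + z\right) z = z \left(-2 + z\right)$)
$w{\left(V \right)} = \frac{2 V}{584 + V}$ ($w{\left(V \right)} = \frac{V + V}{V + 584} = \frac{2 V}{584 + V}$)
$-139930 + w{\left(E{\left(X{\left(-4 \right)} \right)} \right)} = -139930 + \frac{2 \cdot 0 \left(-2 + 0\right)}{584 + 0 \left(-2 + 0\right)} = -139930 + \frac{2 \cdot 0 \left(-2\right)}{584 + 0 \left(-2\right)} = -139930 + 2 \cdot 0 \frac{1}{584 + 0} = -139930 + 2 \cdot 0 \cdot \frac{1}{584} = -139930 + 0 = -139930$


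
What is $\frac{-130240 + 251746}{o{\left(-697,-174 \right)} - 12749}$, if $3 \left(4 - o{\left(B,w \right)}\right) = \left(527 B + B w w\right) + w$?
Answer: $\frac{16569}{974165} \approx 0.017008$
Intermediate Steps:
$o{\left(B,w \right)} = 4 - \frac{527 B}{3} - \frac{w}{3} - \frac{B w^{2}}{3}$ ($o{\left(B,w \right)} = 4 - \frac{\left(527 B + B w w\right) + w}{3} = 4 - \frac{\left(527 B + B w^{2}\right) + w}{3} = 4 - \frac{w + 527 B + B w^{2}}{3} = 4 - \left(\frac{w}{3} + \frac{527 B}{3} + \frac{B w^{2}}{3}\right) = 4 - \frac{527 B}{3} - \frac{w}{3} - \frac{B w^{2}}{3}$)
$\frac{-130240 + 251746}{o{\left(-697,-174 \right)} - 12749} = \frac{-130240 + 251746}{\left(4 - - \frac{367319}{3} - -58 - - \frac{697 \left(-174\right)^{2}}{3}\right) - 12749} = \frac{121506}{\left(4 + \frac{367319}{3} + 58 - \left(- \frac{697}{3}\right) 30276\right) - 12749} = \frac{121506}{\left(4 + \frac{367319}{3} + 58 + 7034124\right) - 12749} = \frac{121506}{\frac{21469877}{3} - 12749} = \frac{121506}{\frac{21431630}{3}} = 121506 \cdot \frac{3}{21431630} = \frac{16569}{974165}$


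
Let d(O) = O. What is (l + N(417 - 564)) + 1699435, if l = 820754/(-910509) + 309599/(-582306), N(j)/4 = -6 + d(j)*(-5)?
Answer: 300858993220107013/176731617918 ≈ 1.7024e+6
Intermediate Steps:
N(j) = -24 - 20*j (N(j) = 4*(-6 + j*(-5)) = 4*(-6 - 5*j) = -24 - 20*j)
l = -253274218205/176731617918 (l = 820754*(-1/910509) + 309599*(-1/582306) = -820754/910509 - 309599/582306 = -253274218205/176731617918 ≈ -1.4331)
(l + N(417 - 564)) + 1699435 = (-253274218205/176731617918 + (-24 - 20*(417 - 564))) + 1699435 = (-253274218205/176731617918 + (-24 - 20*(-147))) + 1699435 = (-253274218205/176731617918 + (-24 + 2940)) + 1699435 = (-253274218205/176731617918 + 2916) + 1699435 = 515096123630683/176731617918 + 1699435 = 300858993220107013/176731617918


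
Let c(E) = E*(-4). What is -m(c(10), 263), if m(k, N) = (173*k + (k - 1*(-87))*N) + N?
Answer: -5704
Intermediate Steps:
c(E) = -4*E
m(k, N) = N + 173*k + N*(87 + k) (m(k, N) = (173*k + (k + 87)*N) + N = (173*k + (87 + k)*N) + N = (173*k + N*(87 + k)) + N = N + 173*k + N*(87 + k))
-m(c(10), 263) = -(88*263 + 173*(-4*10) + 263*(-4*10)) = -(23144 + 173*(-40) + 263*(-40)) = -(23144 - 6920 - 10520) = -1*5704 = -5704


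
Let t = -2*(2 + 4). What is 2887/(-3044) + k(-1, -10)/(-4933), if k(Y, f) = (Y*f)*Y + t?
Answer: -14174603/15016052 ≈ -0.94396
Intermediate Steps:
t = -12 (t = -2*6 = -12)
k(Y, f) = -12 + f*Y² (k(Y, f) = (Y*f)*Y - 12 = f*Y² - 12 = -12 + f*Y²)
2887/(-3044) + k(-1, -10)/(-4933) = 2887/(-3044) + (-12 - 10*(-1)²)/(-4933) = 2887*(-1/3044) + (-12 - 10*1)*(-1/4933) = -2887/3044 + (-12 - 10)*(-1/4933) = -2887/3044 - 22*(-1/4933) = -2887/3044 + 22/4933 = -14174603/15016052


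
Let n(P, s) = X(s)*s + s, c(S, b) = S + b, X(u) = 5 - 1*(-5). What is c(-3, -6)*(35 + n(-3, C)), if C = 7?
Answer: -1008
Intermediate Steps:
X(u) = 10 (X(u) = 5 + 5 = 10)
n(P, s) = 11*s (n(P, s) = 10*s + s = 11*s)
c(-3, -6)*(35 + n(-3, C)) = (-3 - 6)*(35 + 11*7) = -9*(35 + 77) = -9*112 = -1008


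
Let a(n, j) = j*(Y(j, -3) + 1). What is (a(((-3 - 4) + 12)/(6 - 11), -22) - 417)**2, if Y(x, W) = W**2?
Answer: 405769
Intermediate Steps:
a(n, j) = 10*j (a(n, j) = j*((-3)**2 + 1) = j*(9 + 1) = j*10 = 10*j)
(a(((-3 - 4) + 12)/(6 - 11), -22) - 417)**2 = (10*(-22) - 417)**2 = (-220 - 417)**2 = (-637)**2 = 405769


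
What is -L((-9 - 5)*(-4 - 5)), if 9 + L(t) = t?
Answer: -117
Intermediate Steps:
L(t) = -9 + t
-L((-9 - 5)*(-4 - 5)) = -(-9 + (-9 - 5)*(-4 - 5)) = -(-9 - 14*(-9)) = -(-9 + 126) = -1*117 = -117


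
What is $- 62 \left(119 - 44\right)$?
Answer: $-4650$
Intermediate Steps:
$- 62 \left(119 - 44\right) = \left(-62\right) 75 = -4650$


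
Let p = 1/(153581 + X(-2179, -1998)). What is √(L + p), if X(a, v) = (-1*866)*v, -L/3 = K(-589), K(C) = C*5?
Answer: 194*√6885094439/171259 ≈ 93.995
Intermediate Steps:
K(C) = 5*C
L = 8835 (L = -15*(-589) = -3*(-2945) = 8835)
X(a, v) = -866*v
p = 1/1883849 (p = 1/(153581 - 866*(-1998)) = 1/(153581 + 1730268) = 1/1883849 ≈ 5.3083e-7)
√(L + p) = √(8835 + 1/1883849) = √(16643805916/1883849) = 194*√6885094439/171259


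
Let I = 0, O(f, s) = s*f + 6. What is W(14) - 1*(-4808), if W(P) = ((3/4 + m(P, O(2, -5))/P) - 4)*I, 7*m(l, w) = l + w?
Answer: 4808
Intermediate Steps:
O(f, s) = 6 + f*s (O(f, s) = f*s + 6 = 6 + f*s)
m(l, w) = l/7 + w/7 (m(l, w) = (l + w)/7 = l/7 + w/7)
W(P) = 0 (W(P) = ((3/4 + (P/7 + (6 + 2*(-5))/7)/P) - 4)*0 = ((3*(¼) + (P/7 + (6 - 10)/7)/P) - 4)*0 = ((¾ + (P/7 + (⅐)*(-4))/P) - 4)*0 = ((¾ + (P/7 - 4/7)/P) - 4)*0 = ((¾ + (-4/7 + P/7)/P) - 4)*0 = (-13/4 + (-4/7 + P/7)/P)*0 = 0)
W(14) - 1*(-4808) = 0 - 1*(-4808) = 0 + 4808 = 4808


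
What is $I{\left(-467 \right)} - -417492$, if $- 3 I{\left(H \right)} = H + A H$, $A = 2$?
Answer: $417959$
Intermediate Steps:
$I{\left(H \right)} = - H$ ($I{\left(H \right)} = - \frac{H + 2 H}{3} = - \frac{3 H}{3} = - H$)
$I{\left(-467 \right)} - -417492 = \left(-1\right) \left(-467\right) - -417492 = 467 + 417492 = 417959$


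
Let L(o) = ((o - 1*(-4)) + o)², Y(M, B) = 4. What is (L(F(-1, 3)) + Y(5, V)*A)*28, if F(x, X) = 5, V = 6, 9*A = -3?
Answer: 16352/3 ≈ 5450.7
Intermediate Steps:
A = -⅓ (A = (⅑)*(-3) = -⅓ ≈ -0.33333)
L(o) = (4 + 2*o)² (L(o) = ((o + 4) + o)² = ((4 + o) + o)² = (4 + 2*o)²)
(L(F(-1, 3)) + Y(5, V)*A)*28 = (4*(2 + 5)² + 4*(-⅓))*28 = (4*7² - 4/3)*28 = (4*49 - 4/3)*28 = (196 - 4/3)*28 = (584/3)*28 = 16352/3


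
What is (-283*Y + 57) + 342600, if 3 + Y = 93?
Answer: 317187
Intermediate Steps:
Y = 90 (Y = -3 + 93 = 90)
(-283*Y + 57) + 342600 = (-283*90 + 57) + 342600 = (-25470 + 57) + 342600 = -25413 + 342600 = 317187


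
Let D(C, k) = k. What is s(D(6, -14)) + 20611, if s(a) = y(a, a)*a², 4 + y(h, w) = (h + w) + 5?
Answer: 15319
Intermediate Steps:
y(h, w) = 1 + h + w (y(h, w) = -4 + ((h + w) + 5) = -4 + (5 + h + w) = 1 + h + w)
s(a) = a²*(1 + 2*a) (s(a) = (1 + a + a)*a² = (1 + 2*a)*a² = a²*(1 + 2*a))
s(D(6, -14)) + 20611 = (-14)²*(1 + 2*(-14)) + 20611 = 196*(1 - 28) + 20611 = 196*(-27) + 20611 = -5292 + 20611 = 15319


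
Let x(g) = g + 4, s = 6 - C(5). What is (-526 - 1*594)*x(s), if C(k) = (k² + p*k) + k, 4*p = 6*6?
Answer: 72800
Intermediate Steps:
p = 9 (p = (6*6)/4 = (¼)*36 = 9)
C(k) = k² + 10*k (C(k) = (k² + 9*k) + k = k² + 10*k)
s = -69 (s = 6 - 5*(10 + 5) = 6 - 5*15 = 6 - 1*75 = 6 - 75 = -69)
x(g) = 4 + g
(-526 - 1*594)*x(s) = (-526 - 1*594)*(4 - 69) = (-526 - 594)*(-65) = -1120*(-65) = 72800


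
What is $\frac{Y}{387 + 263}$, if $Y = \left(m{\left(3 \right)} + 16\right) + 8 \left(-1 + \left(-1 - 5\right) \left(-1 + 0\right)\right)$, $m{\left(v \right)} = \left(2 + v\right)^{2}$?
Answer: $\frac{81}{650} \approx 0.12462$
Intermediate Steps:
$Y = 81$ ($Y = \left(\left(2 + 3\right)^{2} + 16\right) + 8 \left(-1 + \left(-1 - 5\right) \left(-1 + 0\right)\right) = \left(5^{2} + 16\right) + 8 \left(-1 - -6\right) = \left(25 + 16\right) + 8 \left(-1 + 6\right) = 41 + 8 \cdot 5 = 41 + 40 = 81$)
$\frac{Y}{387 + 263} = \frac{81}{387 + 263} = \frac{81}{650}$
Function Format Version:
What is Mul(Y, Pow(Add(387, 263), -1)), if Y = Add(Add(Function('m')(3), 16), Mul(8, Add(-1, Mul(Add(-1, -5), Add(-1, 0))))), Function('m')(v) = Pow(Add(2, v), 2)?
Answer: Rational(81, 650) ≈ 0.12462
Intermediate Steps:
Y = 81 (Y = Add(Add(Pow(Add(2, 3), 2), 16), Mul(8, Add(-1, Mul(Add(-1, -5), Add(-1, 0))))) = Add(Add(Pow(5, 2), 16), Mul(8, Add(-1, Mul(-6, -1)))) = Add(Add(25, 16), Mul(8, Add(-1, 6))) = Add(41, Mul(8, 5)) = Add(41, 40) = 81)
Mul(Y, Pow(Add(387, 263), -1)) = Mul(81, Pow(Add(387, 263), -1)) = Mul(81, Pow(650, -1)) = Mul(81, Rational(1, 650)) = Rational(81, 650)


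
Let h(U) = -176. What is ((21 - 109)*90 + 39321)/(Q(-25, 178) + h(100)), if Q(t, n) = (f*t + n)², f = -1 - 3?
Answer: 31401/77108 ≈ 0.40723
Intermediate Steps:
f = -4
Q(t, n) = (n - 4*t)² (Q(t, n) = (-4*t + n)² = (n - 4*t)²)
((21 - 109)*90 + 39321)/(Q(-25, 178) + h(100)) = ((21 - 109)*90 + 39321)/((178 - 4*(-25))² - 176) = (-88*90 + 39321)/((178 + 100)² - 176) = (-7920 + 39321)/(278² - 176) = 31401/(77284 - 176) = 31401/77108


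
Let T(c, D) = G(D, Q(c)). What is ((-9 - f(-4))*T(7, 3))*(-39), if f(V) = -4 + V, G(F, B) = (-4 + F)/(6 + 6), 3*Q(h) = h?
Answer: -13/4 ≈ -3.2500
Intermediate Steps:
Q(h) = h/3
G(F, B) = -1/3 + F/12 (G(F, B) = (-4 + F)/12 = (-4 + F)*(1/12) = -1/3 + F/12)
T(c, D) = -1/3 + D/12
((-9 - f(-4))*T(7, 3))*(-39) = ((-9 - (-4 - 4))*(-1/3 + (1/12)*3))*(-39) = ((-9 - 1*(-8))*(-1/3 + 1/4))*(-39) = ((-9 + 8)*(-1/12))*(-39) = -1*(-1/12)*(-39) = (1/12)*(-39) = -13/4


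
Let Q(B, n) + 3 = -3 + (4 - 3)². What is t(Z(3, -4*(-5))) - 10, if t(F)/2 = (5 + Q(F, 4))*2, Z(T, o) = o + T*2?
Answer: -10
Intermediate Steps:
Z(T, o) = o + 2*T
Q(B, n) = -5 (Q(B, n) = -3 + (-3 + (4 - 3)²) = -3 + (-3 + 1²) = -3 + (-3 + 1) = -3 - 2 = -5)
t(F) = 0 (t(F) = 2*((5 - 5)*2) = 2*(0*2) = 2*0 = 0)
t(Z(3, -4*(-5))) - 10 = 0 - 10 = -10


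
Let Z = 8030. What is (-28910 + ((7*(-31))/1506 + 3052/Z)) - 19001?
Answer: -289696746589/6046590 ≈ -47911.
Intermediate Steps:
(-28910 + ((7*(-31))/1506 + 3052/Z)) - 19001 = (-28910 + ((7*(-31))/1506 + 3052/8030)) - 19001 = (-28910 + (-217*1/1506 + 3052*(1/8030))) - 19001 = (-28910 + (-217/1506 + 1526/4015)) - 19001 = (-28910 + 1426901/6046590) - 19001 = -174805489999/6046590 - 19001 = -289696746589/6046590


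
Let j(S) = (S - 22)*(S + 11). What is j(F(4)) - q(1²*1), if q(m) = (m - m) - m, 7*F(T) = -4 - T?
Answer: -11129/49 ≈ -227.12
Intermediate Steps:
F(T) = -4/7 - T/7 (F(T) = (-4 - T)/7 = -4/7 - T/7)
j(S) = (-22 + S)*(11 + S)
q(m) = -m (q(m) = 0 - m = -m)
j(F(4)) - q(1²*1) = (-242 + (-4/7 - ⅐*4)² - 11*(-4/7 - ⅐*4)) - (-1)*1²*1 = (-242 + (-4/7 - 4/7)² - 11*(-4/7 - 4/7)) - (-1)*1*1 = (-242 + (-8/7)² - 11*(-8/7)) - (-1) = (-242 + 64/49 + 88/7) - 1*(-1) = -11178/49 + 1 = -11129/49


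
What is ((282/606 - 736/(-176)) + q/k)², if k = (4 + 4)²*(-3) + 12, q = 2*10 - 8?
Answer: 5826879556/277722225 ≈ 20.981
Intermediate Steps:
q = 12 (q = 20 - 8 = 12)
k = -180 (k = 8²*(-3) + 12 = 64*(-3) + 12 = -192 + 12 = -180)
((282/606 - 736/(-176)) + q/k)² = ((282/606 - 736/(-176)) + 12/(-180))² = ((282*(1/606) - 736*(-1/176)) + 12*(-1/180))² = ((47/101 + 46/11) - 1/15)² = (5163/1111 - 1/15)² = (76334/16665)² = 5826879556/277722225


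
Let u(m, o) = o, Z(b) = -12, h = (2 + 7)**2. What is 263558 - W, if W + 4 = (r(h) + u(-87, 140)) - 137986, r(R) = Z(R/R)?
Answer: 401420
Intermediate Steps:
h = 81 (h = 9**2 = 81)
r(R) = -12
W = -137862 (W = -4 + ((-12 + 140) - 137986) = -4 + (128 - 137986) = -4 - 137858 = -137862)
263558 - W = 263558 - 1*(-137862) = 263558 + 137862 = 401420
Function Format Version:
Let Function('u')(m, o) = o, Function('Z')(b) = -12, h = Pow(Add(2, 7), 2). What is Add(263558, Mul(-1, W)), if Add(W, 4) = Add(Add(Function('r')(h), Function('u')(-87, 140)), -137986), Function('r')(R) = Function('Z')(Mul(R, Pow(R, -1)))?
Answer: 401420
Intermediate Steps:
h = 81 (h = Pow(9, 2) = 81)
Function('r')(R) = -12
W = -137862 (W = Add(-4, Add(Add(-12, 140), -137986)) = Add(-4, Add(128, -137986)) = Add(-4, -137858) = -137862)
Add(263558, Mul(-1, W)) = Add(263558, Mul(-1, -137862)) = Add(263558, 137862) = 401420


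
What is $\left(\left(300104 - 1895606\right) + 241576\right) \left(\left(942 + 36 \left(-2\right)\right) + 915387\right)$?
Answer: $-1240544174982$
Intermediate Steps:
$\left(\left(300104 - 1895606\right) + 241576\right) \left(\left(942 + 36 \left(-2\right)\right) + 915387\right) = \left(-1595502 + 241576\right) \left(\left(942 - 72\right) + 915387\right) = - 1353926 \left(870 + 915387\right) = \left(-1353926\right) 916257 = -1240544174982$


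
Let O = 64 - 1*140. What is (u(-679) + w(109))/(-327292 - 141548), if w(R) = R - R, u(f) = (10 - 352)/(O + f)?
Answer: -57/58995700 ≈ -9.6617e-7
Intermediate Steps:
O = -76 (O = 64 - 140 = -76)
u(f) = -342/(-76 + f) (u(f) = (10 - 352)/(-76 + f) = -342/(-76 + f))
w(R) = 0
(u(-679) + w(109))/(-327292 - 141548) = (-342/(-76 - 679) + 0)/(-327292 - 141548) = (-342/(-755) + 0)/(-468840) = (-342*(-1/755) + 0)*(-1/468840) = (342/755 + 0)*(-1/468840) = (342/755)*(-1/468840) = -57/58995700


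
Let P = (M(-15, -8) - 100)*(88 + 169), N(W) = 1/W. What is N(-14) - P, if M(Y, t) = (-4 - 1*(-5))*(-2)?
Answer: 366995/14 ≈ 26214.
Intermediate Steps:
M(Y, t) = -2 (M(Y, t) = (-4 + 5)*(-2) = 1*(-2) = -2)
P = -26214 (P = (-2 - 100)*(88 + 169) = -102*257 = -26214)
N(-14) - P = 1/(-14) - 1*(-26214) = -1/14 + 26214 = 366995/14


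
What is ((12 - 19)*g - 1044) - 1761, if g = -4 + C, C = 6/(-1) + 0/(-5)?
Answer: -2735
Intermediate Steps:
C = -6 (C = 6*(-1) + 0*(-1/5) = -6 + 0 = -6)
g = -10 (g = -4 - 6 = -10)
((12 - 19)*g - 1044) - 1761 = ((12 - 19)*(-10) - 1044) - 1761 = (-7*(-10) - 1044) - 1761 = (70 - 1044) - 1761 = -974 - 1761 = -2735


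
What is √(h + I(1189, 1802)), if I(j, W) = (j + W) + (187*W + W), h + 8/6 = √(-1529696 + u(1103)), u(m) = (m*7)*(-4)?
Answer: √(3075891 + 18*I*√390145)/3 ≈ 584.61 + 1.0684*I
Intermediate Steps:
u(m) = -28*m (u(m) = (7*m)*(-4) = -28*m)
h = -4/3 + 2*I*√390145 (h = -4/3 + √(-1529696 - 28*1103) = -4/3 + √(-1529696 - 30884) = -4/3 + √(-1560580) = -4/3 + 2*I*√390145 ≈ -1.3333 + 1249.2*I)
I(j, W) = j + 189*W (I(j, W) = (W + j) + 188*W = j + 189*W)
√(h + I(1189, 1802)) = √((-4/3 + 2*I*√390145) + (1189 + 189*1802)) = √((-4/3 + 2*I*√390145) + (1189 + 340578)) = √((-4/3 + 2*I*√390145) + 341767) = √(1025297/3 + 2*I*√390145)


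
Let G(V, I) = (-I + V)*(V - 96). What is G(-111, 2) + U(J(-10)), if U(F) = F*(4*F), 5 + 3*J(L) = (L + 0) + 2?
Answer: 211195/9 ≈ 23466.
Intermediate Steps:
J(L) = -1 + L/3 (J(L) = -5/3 + ((L + 0) + 2)/3 = -5/3 + (L + 2)/3 = -5/3 + (2 + L)/3 = -5/3 + (2/3 + L/3) = -1 + L/3)
G(V, I) = (-96 + V)*(V - I) (G(V, I) = (V - I)*(-96 + V) = (-96 + V)*(V - I))
U(F) = 4*F**2
G(-111, 2) + U(J(-10)) = ((-111)**2 - 96*(-111) + 96*2 - 1*2*(-111)) + 4*(-1 + (1/3)*(-10))**2 = (12321 + 10656 + 192 + 222) + 4*(-1 - 10/3)**2 = 23391 + 4*(-13/3)**2 = 23391 + 4*(169/9) = 23391 + 676/9 = 211195/9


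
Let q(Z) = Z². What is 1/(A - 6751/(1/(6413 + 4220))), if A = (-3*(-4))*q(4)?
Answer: -1/71783191 ≈ -1.3931e-8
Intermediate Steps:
A = 192 (A = -3*(-4)*4² = 12*16 = 192)
1/(A - 6751/(1/(6413 + 4220))) = 1/(192 - 6751/(1/(6413 + 4220))) = 1/(192 - 6751/(1/10633)) = 1/(192 - 6751/1/10633) = 1/(192 - 6751*10633) = 1/(192 - 71783383) = 1/(-71783191) = -1/71783191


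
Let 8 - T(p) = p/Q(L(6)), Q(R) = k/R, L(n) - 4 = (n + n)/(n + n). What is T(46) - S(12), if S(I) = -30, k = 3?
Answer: -116/3 ≈ -38.667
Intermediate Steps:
L(n) = 5 (L(n) = 4 + (n + n)/(n + n) = 4 + (2*n)/((2*n)) = 4 + (2*n)*(1/(2*n)) = 4 + 1 = 5)
Q(R) = 3/R
T(p) = 8 - 5*p/3 (T(p) = 8 - p/(3/5) = 8 - p/(3*(⅕)) = 8 - p/⅗ = 8 - p*5/3 = 8 - 5*p/3)
T(46) - S(12) = (8 - 5/3*46) - 1*(-30) = (8 - 230/3) + 30 = -206/3 + 30 = -116/3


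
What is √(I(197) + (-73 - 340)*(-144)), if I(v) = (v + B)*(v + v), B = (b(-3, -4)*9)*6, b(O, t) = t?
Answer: √51986 ≈ 228.00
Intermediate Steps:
B = -216 (B = -4*9*6 = -36*6 = -216)
I(v) = 2*v*(-216 + v) (I(v) = (v - 216)*(v + v) = (-216 + v)*(2*v) = 2*v*(-216 + v))
√(I(197) + (-73 - 340)*(-144)) = √(2*197*(-216 + 197) + (-73 - 340)*(-144)) = √(2*197*(-19) - 413*(-144)) = √(-7486 + 59472) = √51986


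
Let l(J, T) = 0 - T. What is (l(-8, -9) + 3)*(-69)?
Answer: -828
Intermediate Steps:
l(J, T) = -T
(l(-8, -9) + 3)*(-69) = (-1*(-9) + 3)*(-69) = (9 + 3)*(-69) = 12*(-69) = -828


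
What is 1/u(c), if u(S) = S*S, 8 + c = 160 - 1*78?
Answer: 1/5476 ≈ 0.00018262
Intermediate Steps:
c = 74 (c = -8 + (160 - 1*78) = -8 + (160 - 78) = -8 + 82 = 74)
u(S) = S**2
1/u(c) = 1/(74**2) = 1/5476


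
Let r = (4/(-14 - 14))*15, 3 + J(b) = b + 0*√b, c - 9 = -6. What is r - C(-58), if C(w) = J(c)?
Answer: -15/7 ≈ -2.1429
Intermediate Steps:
c = 3 (c = 9 - 6 = 3)
J(b) = -3 + b (J(b) = -3 + (b + 0*√b) = -3 + (b + 0) = -3 + b)
C(w) = 0 (C(w) = -3 + 3 = 0)
r = -15/7 (r = (4/(-28))*15 = -1/28*4*15 = -⅐*15 = -15/7 ≈ -2.1429)
r - C(-58) = -15/7 - 1*0 = -15/7 + 0 = -15/7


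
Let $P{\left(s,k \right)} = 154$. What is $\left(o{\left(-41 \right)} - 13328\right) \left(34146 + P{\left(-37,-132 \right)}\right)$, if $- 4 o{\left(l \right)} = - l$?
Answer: $-457501975$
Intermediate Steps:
$o{\left(l \right)} = \frac{l}{4}$ ($o{\left(l \right)} = - \frac{\left(-1\right) l}{4} = \frac{l}{4}$)
$\left(o{\left(-41 \right)} - 13328\right) \left(34146 + P{\left(-37,-132 \right)}\right) = \left(\frac{1}{4} \left(-41\right) - 13328\right) \left(34146 + 154\right) = \left(- \frac{41}{4} - 13328\right) 34300 = \left(- \frac{53353}{4}\right) 34300 = -457501975$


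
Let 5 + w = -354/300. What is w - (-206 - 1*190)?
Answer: 19491/50 ≈ 389.82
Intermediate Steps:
w = -309/50 (w = -5 - 354/300 = -5 - 354*1/300 = -5 - 59/50 = -309/50 ≈ -6.1800)
w - (-206 - 1*190) = -309/50 - (-206 - 1*190) = -309/50 - (-206 - 190) = -309/50 - 1*(-396) = -309/50 + 396 = 19491/50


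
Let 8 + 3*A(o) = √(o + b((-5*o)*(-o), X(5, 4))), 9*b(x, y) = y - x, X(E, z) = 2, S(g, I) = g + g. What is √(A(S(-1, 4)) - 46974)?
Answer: √(-422790 + 6*I)/3 ≈ 0.0015379 + 216.74*I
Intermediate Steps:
S(g, I) = 2*g
b(x, y) = -x/9 + y/9 (b(x, y) = (y - x)/9 = -x/9 + y/9)
A(o) = -8/3 + √(2/9 + o - 5*o²/9)/3 (A(o) = -8/3 + √(o + (-(-5*o)*(-o)/9 + (⅑)*2))/3 = -8/3 + √(o + (-5*o²/9 + 2/9))/3 = -8/3 + √(o + (2/9 - 5*o²/9))/3 = -8/3 + √(2/9 + o - 5*o²/9)/3)
√(A(S(-1, 4)) - 46974) = √((-8/3 + √(2 - 5*(2*(-1))² + 9*(2*(-1)))/9) - 46974) = √((-8/3 + √(2 - 5*(-2)² + 9*(-2))/9) - 46974) = √((-8/3 + √(2 - 5*4 - 18)/9) - 46974) = √((-8/3 + √(2 - 20 - 18)/9) - 46974) = √((-8/3 + √(-36)/9) - 46974) = √((-8/3 + (6*I)/9) - 46974) = √((-8/3 + 2*I/3) - 46974) = √(-140930/3 + 2*I/3)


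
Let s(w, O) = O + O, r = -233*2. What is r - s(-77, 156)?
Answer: -778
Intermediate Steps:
r = -466
s(w, O) = 2*O
r - s(-77, 156) = -466 - 2*156 = -466 - 1*312 = -466 - 312 = -778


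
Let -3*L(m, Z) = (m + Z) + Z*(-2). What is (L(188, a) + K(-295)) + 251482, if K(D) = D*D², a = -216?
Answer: -76263083/3 ≈ -2.5421e+7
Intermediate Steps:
K(D) = D³
L(m, Z) = -m/3 + Z/3 (L(m, Z) = -((m + Z) + Z*(-2))/3 = -((Z + m) - 2*Z)/3 = -(m - Z)/3 = -m/3 + Z/3)
(L(188, a) + K(-295)) + 251482 = ((-⅓*188 + (⅓)*(-216)) + (-295)³) + 251482 = ((-188/3 - 72) - 25672375) + 251482 = (-404/3 - 25672375) + 251482 = -77017529/3 + 251482 = -76263083/3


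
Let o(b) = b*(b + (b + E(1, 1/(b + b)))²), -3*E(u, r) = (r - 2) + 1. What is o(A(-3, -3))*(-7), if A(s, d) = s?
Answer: 8659/108 ≈ 80.176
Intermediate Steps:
E(u, r) = ⅓ - r/3 (E(u, r) = -((r - 2) + 1)/3 = -((-2 + r) + 1)/3 = -(-1 + r)/3 = ⅓ - r/3)
o(b) = b*(b + (⅓ + b - 1/(6*b))²) (o(b) = b*(b + (b + (⅓ - 1/(3*(b + b))))²) = b*(b + (b + (⅓ - 1/(2*b)/3))²) = b*(b + (b + (⅓ - 1/(6*b)))²) = b*(b + (⅓ + b - 1/(6*b))²))
o(A(-3, -3))*(-7) = (((-3)³ + (-1 + 2*(-3) + 6*(-3)²)²/36)/(-3))*(-7) = -(-27 + (-1 - 6 + 6*9)²/36)/3*(-7) = -(-27 + (-1 - 6 + 54)²/36)/3*(-7) = -(-27 + (1/36)*47²)/3*(-7) = -(-27 + (1/36)*2209)/3*(-7) = -(-27 + 2209/36)/3*(-7) = -⅓*1237/36*(-7) = -1237/108*(-7) = 8659/108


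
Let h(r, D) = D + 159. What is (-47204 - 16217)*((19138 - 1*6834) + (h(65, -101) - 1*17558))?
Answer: 329535516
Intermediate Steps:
h(r, D) = 159 + D
(-47204 - 16217)*((19138 - 1*6834) + (h(65, -101) - 1*17558)) = (-47204 - 16217)*((19138 - 1*6834) + ((159 - 101) - 1*17558)) = -63421*((19138 - 6834) + (58 - 17558)) = -63421*(12304 - 17500) = -63421*(-5196) = 329535516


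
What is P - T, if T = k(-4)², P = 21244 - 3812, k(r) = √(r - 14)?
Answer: 17450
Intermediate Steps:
k(r) = √(-14 + r)
P = 17432
T = -18 (T = (√(-14 - 4))² = (√(-18))² = (3*I*√2)² = -18)
P - T = 17432 - 1*(-18) = 17432 + 18 = 17450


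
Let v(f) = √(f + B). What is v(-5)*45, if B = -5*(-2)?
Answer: 45*√5 ≈ 100.62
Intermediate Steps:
B = 10
v(f) = √(10 + f) (v(f) = √(f + 10) = √(10 + f))
v(-5)*45 = √(10 - 5)*45 = √5*45 = 45*√5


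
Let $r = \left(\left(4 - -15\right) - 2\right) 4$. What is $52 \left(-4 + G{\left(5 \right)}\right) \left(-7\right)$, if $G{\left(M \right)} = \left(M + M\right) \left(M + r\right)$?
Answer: $-264264$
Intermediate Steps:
$r = 68$ ($r = \left(\left(4 + 15\right) - 2\right) 4 = \left(19 - 2\right) 4 = 17 \cdot 4 = 68$)
$G{\left(M \right)} = 2 M \left(68 + M\right)$ ($G{\left(M \right)} = \left(M + M\right) \left(M + 68\right) = 2 M \left(68 + M\right)$)
$52 \left(-4 + G{\left(5 \right)}\right) \left(-7\right) = 52 \left(-4 + 2 \cdot 5 \left(68 + 5\right)\right) \left(-7\right) = 52 \left(-4 + 2 \cdot 5 \cdot 73\right) \left(-7\right) = 52 \left(-4 + 730\right) \left(-7\right) = 52 \cdot 726 \left(-7\right) = 52 \left(-5082\right) = -264264$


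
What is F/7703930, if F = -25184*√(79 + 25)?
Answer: -25184*√26/3851965 ≈ -0.033337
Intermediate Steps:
F = -50368*√26 ≈ -2.5683e+5
F/7703930 = -50368*√26/7703930 = -50368*√26*(1/7703930) = -25184*√26/3851965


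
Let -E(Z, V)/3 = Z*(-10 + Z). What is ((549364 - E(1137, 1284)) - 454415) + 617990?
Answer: 4557136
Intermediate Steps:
E(Z, V) = -3*Z*(-10 + Z)
((549364 - E(1137, 1284)) - 454415) + 617990 = ((549364 - 3*1137*(10 - 1*1137)) - 454415) + 617990 = ((549364 - 3*1137*(10 - 1137)) - 454415) + 617990 = ((549364 - 3*1137*(-1127)) - 454415) + 617990 = ((549364 - 1*(-3844197)) - 454415) + 617990 = ((549364 + 3844197) - 454415) + 617990 = (4393561 - 454415) + 617990 = 3939146 + 617990 = 4557136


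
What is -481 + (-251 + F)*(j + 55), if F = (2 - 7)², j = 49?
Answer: -23985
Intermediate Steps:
F = 25 (F = (-5)² = 25)
-481 + (-251 + F)*(j + 55) = -481 + (-251 + 25)*(49 + 55) = -481 - 226*104 = -481 - 23504 = -23985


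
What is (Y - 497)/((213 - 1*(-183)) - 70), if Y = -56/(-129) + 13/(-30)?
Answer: -641129/420540 ≈ -1.5245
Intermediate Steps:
Y = 1/1290 (Y = -56*(-1/129) + 13*(-1/30) = 56/129 - 13/30 = 1/1290 ≈ 0.00077519)
(Y - 497)/((213 - 1*(-183)) - 70) = (1/1290 - 497)/((213 - 1*(-183)) - 70) = -641129/(1290*((213 + 183) - 70)) = -641129/(1290*(396 - 70)) = -641129/1290/326 = -641129/1290*1/326 = -641129/420540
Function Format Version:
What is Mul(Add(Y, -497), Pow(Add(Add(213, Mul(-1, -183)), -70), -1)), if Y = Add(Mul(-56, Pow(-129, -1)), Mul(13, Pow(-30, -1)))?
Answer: Rational(-641129, 420540) ≈ -1.5245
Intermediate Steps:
Y = Rational(1, 1290) (Y = Add(Mul(-56, Rational(-1, 129)), Mul(13, Rational(-1, 30))) = Add(Rational(56, 129), Rational(-13, 30)) = Rational(1, 1290) ≈ 0.00077519)
Mul(Add(Y, -497), Pow(Add(Add(213, Mul(-1, -183)), -70), -1)) = Mul(Add(Rational(1, 1290), -497), Pow(Add(Add(213, Mul(-1, -183)), -70), -1)) = Mul(Rational(-641129, 1290), Pow(Add(Add(213, 183), -70), -1)) = Mul(Rational(-641129, 1290), Pow(Add(396, -70), -1)) = Mul(Rational(-641129, 1290), Pow(326, -1)) = Mul(Rational(-641129, 1290), Rational(1, 326)) = Rational(-641129, 420540)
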